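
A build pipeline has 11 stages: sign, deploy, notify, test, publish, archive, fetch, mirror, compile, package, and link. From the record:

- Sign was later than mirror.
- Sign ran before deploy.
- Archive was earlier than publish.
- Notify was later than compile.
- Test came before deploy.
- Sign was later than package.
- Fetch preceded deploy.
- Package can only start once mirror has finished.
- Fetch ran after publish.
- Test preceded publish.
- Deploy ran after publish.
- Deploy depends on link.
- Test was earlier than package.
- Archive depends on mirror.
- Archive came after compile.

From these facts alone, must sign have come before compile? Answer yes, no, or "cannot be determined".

cannot be determined

No chain of stated constraints runs from sign to compile, and none runs from compile to sign either.
So the relative order of sign and compile is not fixed by the given facts.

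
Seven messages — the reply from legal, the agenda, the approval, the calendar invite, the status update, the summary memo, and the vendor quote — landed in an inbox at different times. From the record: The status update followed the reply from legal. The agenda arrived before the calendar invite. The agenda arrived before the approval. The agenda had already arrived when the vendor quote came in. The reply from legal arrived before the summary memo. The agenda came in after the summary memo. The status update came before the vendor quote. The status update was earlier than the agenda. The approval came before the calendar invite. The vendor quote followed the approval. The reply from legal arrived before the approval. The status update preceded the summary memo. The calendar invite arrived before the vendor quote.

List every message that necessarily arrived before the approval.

the agenda, the reply from legal, the status update, the summary memo

Directly stated before the approval: the agenda and the reply from legal.
The status update reaches the approval via the status update → the agenda → the approval.
The summary memo reaches the approval via the summary memo → the agenda → the approval.
No chain forces the vendor quote (or any of the others) ahead of the approval.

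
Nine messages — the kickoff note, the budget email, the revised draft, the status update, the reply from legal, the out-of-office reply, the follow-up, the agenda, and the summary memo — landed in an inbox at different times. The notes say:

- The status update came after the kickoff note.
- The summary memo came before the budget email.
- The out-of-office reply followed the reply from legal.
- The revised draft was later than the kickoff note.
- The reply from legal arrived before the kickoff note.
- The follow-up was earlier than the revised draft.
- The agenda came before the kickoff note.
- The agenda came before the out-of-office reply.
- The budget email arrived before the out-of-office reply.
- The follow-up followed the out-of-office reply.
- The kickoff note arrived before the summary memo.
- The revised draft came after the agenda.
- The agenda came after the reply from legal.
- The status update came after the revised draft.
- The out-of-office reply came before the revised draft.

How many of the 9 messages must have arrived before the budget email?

Directly stated before the budget email: the summary memo.
The agenda reaches the budget email via the agenda → the kickoff note → the summary memo → the budget email.
The kickoff note reaches the budget email via the kickoff note → the summary memo → the budget email.
The reply from legal reaches the budget email via the reply from legal → the kickoff note → the summary memo → the budget email.
That's the agenda, the kickoff note, the reply from legal, and the summary memo — 4 in all.

4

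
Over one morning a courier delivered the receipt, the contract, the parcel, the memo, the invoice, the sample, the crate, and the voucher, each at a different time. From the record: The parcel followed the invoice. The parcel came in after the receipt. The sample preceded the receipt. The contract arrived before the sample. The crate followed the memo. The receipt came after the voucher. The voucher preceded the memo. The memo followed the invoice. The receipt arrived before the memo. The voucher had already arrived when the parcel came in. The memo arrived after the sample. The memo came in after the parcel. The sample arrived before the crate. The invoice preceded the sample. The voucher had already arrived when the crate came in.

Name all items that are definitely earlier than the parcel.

Directly stated before the parcel: the invoice, the receipt, and the voucher.
The contract reaches the parcel via the contract → the sample → the receipt → the parcel.
The sample reaches the parcel via the sample → the receipt → the parcel.
No chain forces the memo (or any of the others) ahead of the parcel.

the contract, the invoice, the receipt, the sample, the voucher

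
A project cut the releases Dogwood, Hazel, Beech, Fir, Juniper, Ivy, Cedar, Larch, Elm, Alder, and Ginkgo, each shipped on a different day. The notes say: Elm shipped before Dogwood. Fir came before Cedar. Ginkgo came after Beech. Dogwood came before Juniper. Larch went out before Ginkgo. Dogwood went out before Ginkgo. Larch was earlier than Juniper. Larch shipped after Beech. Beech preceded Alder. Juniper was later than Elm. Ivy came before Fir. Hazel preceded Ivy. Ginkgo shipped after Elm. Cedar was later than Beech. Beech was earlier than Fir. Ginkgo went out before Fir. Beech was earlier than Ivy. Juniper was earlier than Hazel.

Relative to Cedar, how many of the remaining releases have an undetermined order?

Forced before Cedar: Beech, Dogwood, Elm, Fir, Ginkgo, Hazel, Ivy, Juniper, and Larch.
That leaves Alder with no forced order relative to Cedar — 1.

1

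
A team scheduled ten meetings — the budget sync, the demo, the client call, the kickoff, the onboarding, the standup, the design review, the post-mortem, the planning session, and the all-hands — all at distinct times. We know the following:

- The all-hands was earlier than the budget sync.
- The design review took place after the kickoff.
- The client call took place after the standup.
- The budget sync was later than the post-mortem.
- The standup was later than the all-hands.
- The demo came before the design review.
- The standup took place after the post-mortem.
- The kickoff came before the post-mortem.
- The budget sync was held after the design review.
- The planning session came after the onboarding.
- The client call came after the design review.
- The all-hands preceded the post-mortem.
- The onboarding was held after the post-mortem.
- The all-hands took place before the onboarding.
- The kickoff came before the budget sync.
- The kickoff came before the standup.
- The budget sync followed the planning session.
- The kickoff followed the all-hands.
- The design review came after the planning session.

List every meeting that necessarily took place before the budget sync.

the all-hands, the demo, the design review, the kickoff, the onboarding, the planning session, the post-mortem

Directly stated before the budget sync: the all-hands, the design review, the kickoff, the planning session, and the post-mortem.
The demo reaches the budget sync via the demo → the design review → the budget sync.
The onboarding reaches the budget sync via the onboarding → the planning session → the budget sync.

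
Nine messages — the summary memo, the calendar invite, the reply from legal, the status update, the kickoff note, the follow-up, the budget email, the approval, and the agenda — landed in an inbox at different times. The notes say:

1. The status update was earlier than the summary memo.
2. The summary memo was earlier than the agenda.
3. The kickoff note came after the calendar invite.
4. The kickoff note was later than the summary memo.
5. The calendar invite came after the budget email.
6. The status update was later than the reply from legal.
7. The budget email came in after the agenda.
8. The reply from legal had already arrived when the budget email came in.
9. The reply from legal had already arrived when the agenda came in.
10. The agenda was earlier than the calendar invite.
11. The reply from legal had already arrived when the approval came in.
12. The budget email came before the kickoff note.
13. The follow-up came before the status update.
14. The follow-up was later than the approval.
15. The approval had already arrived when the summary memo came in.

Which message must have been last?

the kickoff note

Every other message has a chain of constraints placing it before the kickoff note, so the kickoff note is last.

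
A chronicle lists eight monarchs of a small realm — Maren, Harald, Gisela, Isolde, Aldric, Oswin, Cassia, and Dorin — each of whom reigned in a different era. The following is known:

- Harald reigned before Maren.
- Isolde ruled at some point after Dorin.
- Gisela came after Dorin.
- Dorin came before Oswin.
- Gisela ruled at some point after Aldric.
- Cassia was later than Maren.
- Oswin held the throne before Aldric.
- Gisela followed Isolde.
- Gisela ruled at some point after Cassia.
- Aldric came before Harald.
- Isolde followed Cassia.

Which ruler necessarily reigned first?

Dorin

Dorin has a chain of constraints placing them before every other ruler, so Dorin must be first.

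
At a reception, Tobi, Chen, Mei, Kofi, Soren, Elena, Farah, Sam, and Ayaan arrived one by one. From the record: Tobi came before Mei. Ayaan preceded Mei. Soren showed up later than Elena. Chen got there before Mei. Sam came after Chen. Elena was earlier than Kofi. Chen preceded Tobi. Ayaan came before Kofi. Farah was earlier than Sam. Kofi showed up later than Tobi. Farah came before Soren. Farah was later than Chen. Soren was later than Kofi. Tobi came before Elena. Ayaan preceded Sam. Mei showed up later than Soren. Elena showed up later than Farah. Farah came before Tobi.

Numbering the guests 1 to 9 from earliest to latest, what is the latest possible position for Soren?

8

Soren must come before Mei — 1 guest forced after them.
Everything else can be placed before Soren in some valid order, so Soren can sit as late as position 9 − 1 = 8.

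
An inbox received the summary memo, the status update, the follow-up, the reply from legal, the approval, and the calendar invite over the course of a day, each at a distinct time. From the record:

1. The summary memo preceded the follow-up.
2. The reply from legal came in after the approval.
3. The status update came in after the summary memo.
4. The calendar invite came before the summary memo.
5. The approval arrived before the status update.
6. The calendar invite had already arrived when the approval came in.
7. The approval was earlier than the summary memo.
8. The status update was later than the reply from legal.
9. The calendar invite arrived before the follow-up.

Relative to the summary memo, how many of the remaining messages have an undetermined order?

1

Forced before the summary memo: the approval and the calendar invite; forced after the summary memo: the follow-up and the status update.
That leaves the reply from legal with no forced order relative to the summary memo — 1.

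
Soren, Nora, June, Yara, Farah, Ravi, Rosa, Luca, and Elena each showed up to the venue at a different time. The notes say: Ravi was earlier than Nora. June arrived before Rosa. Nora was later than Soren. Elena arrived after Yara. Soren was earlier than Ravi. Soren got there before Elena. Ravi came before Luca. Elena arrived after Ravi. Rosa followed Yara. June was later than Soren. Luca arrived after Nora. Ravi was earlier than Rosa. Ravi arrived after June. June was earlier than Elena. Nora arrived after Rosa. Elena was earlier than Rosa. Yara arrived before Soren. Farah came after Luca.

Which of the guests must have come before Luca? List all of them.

Elena, June, Nora, Ravi, Rosa, Soren, Yara

Directly stated before Luca: Nora and Ravi.
Elena reaches Luca via Elena → Rosa → Nora → Luca.
June reaches Luca via June → Ravi → Luca.
Rosa reaches Luca via Rosa → Nora → Luca.
Likewise Soren and Yara each reach Luca by chaining the stated constraints.
No chain forces Farah ahead of Luca.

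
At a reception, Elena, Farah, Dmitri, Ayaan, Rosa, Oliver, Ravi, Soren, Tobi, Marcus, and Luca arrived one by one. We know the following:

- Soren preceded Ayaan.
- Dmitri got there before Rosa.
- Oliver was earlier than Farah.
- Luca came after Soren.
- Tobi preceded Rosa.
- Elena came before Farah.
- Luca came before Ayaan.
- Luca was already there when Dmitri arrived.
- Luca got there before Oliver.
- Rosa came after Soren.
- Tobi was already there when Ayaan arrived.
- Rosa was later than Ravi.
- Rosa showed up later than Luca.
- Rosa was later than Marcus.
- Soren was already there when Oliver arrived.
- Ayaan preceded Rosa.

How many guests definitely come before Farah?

Directly stated before Farah: Elena and Oliver.
Luca reaches Farah via Luca → Oliver → Farah.
Soren reaches Farah via Soren → Oliver → Farah.
That's Elena, Luca, Oliver, and Soren — 4 in all.

4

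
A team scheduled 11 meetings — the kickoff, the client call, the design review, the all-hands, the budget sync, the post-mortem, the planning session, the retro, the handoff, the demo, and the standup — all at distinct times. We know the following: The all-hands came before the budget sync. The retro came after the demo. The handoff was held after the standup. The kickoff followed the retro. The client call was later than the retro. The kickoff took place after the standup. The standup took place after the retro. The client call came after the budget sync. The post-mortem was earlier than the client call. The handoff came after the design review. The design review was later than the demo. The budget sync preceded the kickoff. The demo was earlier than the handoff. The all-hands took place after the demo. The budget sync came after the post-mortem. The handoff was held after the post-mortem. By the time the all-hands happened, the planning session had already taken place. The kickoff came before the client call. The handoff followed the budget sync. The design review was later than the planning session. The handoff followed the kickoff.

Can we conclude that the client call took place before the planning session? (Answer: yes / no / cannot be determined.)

Tracing the constraints gives the planning session → the all-hands → the budget sync → the client call, so the planning session must come before the client call.
That means the client call cannot be before the planning session.

no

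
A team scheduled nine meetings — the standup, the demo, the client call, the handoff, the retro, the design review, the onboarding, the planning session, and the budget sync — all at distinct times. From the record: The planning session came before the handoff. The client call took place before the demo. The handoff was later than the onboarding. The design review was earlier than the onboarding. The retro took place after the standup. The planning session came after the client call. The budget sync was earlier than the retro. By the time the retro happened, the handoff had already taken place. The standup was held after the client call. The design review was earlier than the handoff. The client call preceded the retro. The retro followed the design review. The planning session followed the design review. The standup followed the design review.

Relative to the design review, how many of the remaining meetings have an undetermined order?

3

Forced after the design review: the handoff, the onboarding, the planning session, the retro, and the standup.
That leaves the budget sync, the client call, and the demo with no forced order relative to the design review — 3.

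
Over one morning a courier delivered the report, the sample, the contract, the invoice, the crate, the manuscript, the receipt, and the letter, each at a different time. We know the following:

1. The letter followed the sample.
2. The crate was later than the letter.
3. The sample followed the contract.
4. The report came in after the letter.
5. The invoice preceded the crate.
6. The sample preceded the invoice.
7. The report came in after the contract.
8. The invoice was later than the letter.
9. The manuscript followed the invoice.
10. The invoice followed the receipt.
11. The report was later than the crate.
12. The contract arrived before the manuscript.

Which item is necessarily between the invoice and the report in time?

the crate

Tracing the constraints gives the invoice → the crate → the report, so the crate sits after the invoice and before the report.
No other item is forced both after the invoice and before the report.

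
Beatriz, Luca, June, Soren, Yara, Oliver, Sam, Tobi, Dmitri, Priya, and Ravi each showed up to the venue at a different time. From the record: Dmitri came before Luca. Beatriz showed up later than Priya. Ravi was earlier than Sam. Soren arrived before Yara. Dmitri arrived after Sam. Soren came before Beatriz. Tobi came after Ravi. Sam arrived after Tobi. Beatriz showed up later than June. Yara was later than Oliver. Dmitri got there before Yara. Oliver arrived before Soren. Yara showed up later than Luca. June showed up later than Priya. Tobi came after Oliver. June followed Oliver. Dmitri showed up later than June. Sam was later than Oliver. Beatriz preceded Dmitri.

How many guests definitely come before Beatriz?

Directly stated before Beatriz: June, Priya, and Soren.
Oliver reaches Beatriz via Oliver → Soren → Beatriz.
No chain forces Ravi (or any of the others) ahead of Beatriz.
That's June, Oliver, Priya, and Soren — 4 in all.

4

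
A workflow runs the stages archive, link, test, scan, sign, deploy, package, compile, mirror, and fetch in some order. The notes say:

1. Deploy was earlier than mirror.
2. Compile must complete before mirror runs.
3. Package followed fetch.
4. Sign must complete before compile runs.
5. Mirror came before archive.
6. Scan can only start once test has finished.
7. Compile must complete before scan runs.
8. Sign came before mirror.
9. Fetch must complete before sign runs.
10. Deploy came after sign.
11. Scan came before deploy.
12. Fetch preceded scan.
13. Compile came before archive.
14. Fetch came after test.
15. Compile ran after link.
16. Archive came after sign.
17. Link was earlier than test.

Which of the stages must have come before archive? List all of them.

Directly stated before archive: compile, mirror, and sign.
Deploy reaches archive via deploy → mirror → archive.
Fetch reaches archive via fetch → sign → archive.
Link reaches archive via link → compile → archive.
Likewise scan and test each reach archive by chaining the stated constraints.

compile, deploy, fetch, link, mirror, scan, sign, test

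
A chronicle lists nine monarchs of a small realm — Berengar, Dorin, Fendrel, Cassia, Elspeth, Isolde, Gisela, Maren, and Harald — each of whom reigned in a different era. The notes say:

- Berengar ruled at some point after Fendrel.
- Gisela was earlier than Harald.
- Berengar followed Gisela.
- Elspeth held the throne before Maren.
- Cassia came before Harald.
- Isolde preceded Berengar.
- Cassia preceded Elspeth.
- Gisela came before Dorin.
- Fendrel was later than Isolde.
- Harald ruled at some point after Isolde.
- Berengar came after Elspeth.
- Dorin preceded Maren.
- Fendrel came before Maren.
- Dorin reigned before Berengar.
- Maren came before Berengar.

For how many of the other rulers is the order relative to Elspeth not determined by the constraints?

Forced before Elspeth: Cassia; forced after Elspeth: Berengar and Maren.
That leaves Dorin, Fendrel, Gisela, Harald, and Isolde with no forced order relative to Elspeth — 5.

5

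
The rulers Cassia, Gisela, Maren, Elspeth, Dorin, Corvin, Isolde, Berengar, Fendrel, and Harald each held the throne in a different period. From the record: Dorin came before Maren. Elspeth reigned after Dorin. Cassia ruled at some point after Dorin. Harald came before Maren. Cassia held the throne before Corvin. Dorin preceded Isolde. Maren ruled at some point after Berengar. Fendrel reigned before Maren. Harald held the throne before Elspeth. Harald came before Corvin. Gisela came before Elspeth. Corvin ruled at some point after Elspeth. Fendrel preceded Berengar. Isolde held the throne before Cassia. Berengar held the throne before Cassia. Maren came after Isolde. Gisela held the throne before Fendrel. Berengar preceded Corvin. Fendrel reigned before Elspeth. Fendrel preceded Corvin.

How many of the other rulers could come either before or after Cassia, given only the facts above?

Forced before Cassia: Berengar, Dorin, Fendrel, Gisela, and Isolde; forced after Cassia: Corvin.
That leaves Elspeth, Harald, and Maren with no forced order relative to Cassia — 3.

3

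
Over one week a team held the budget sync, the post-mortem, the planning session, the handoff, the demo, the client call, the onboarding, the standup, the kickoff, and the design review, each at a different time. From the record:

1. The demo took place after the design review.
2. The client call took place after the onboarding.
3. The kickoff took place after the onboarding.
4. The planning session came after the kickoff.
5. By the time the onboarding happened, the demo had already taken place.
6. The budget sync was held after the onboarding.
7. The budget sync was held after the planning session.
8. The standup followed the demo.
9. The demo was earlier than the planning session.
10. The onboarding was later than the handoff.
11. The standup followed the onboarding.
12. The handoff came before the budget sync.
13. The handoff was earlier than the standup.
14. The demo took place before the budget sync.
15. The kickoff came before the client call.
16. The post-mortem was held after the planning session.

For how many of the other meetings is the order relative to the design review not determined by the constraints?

Forced after the design review: the budget sync, the client call, the demo, the kickoff, the onboarding, the planning session, the post-mortem, and the standup.
That leaves the handoff with no forced order relative to the design review — 1.

1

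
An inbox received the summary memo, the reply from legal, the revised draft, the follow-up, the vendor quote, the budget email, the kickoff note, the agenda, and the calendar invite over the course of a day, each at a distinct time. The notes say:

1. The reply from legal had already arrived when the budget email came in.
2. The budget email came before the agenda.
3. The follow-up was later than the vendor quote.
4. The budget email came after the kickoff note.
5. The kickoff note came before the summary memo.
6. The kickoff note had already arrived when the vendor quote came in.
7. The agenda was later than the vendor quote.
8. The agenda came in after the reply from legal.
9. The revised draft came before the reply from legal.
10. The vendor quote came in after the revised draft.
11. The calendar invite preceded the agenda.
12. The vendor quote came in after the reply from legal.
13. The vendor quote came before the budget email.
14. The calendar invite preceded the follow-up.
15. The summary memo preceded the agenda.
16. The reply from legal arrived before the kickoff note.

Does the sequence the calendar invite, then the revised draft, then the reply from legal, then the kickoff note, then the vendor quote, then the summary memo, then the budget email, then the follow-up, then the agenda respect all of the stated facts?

Check each stated constraint against the proposed order — e.g. the calendar invite is ahead of the follow-up; the calendar invite is ahead of the agenda. Every pair is in the required order; nothing is violated.

yes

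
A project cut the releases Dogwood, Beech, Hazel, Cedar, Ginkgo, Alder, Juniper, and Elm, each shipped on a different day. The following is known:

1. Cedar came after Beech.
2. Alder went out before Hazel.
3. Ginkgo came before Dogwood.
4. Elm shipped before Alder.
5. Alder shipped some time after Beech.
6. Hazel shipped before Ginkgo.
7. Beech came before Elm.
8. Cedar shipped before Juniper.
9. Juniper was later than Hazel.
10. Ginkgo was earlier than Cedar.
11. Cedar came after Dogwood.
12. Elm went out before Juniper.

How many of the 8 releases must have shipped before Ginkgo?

Directly stated before Ginkgo: Hazel.
Alder reaches Ginkgo via Alder → Hazel → Ginkgo.
Beech reaches Ginkgo via Beech → Alder → Hazel → Ginkgo.
Elm reaches Ginkgo via Elm → Alder → Hazel → Ginkgo.
No chain forces Cedar (or any of the others) ahead of Ginkgo.
That's Alder, Beech, Elm, and Hazel — 4 in all.

4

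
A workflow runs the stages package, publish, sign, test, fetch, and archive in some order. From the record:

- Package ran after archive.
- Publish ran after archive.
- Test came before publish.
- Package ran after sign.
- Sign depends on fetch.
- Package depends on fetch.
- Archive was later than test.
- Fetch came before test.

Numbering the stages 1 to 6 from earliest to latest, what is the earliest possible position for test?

Fetch must come before test — 1 forced predecessor.
Nothing else is forced ahead of test, so its earliest slot is position 1 + 1 = 2.

2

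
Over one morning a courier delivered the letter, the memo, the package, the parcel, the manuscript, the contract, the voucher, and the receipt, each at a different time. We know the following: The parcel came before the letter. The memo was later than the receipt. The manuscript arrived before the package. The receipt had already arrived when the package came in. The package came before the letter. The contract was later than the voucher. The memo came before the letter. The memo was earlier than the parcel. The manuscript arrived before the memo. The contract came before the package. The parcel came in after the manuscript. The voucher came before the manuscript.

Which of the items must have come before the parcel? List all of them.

the manuscript, the memo, the receipt, the voucher

Directly stated before the parcel: the manuscript and the memo.
The receipt reaches the parcel via the receipt → the memo → the parcel.
The voucher reaches the parcel via the voucher → the manuscript → the parcel.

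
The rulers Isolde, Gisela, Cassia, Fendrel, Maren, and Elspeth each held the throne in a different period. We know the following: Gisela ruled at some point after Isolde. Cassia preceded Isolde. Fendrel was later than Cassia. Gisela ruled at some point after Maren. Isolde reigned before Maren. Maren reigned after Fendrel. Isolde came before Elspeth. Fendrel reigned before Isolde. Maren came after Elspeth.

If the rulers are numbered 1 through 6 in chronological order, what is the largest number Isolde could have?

Isolde must come before Elspeth, Gisela, and Maren — 3 rulers forced after them.
Everything else can be placed before Isolde in some valid order, so Isolde can sit as late as position 6 − 3 = 3.

3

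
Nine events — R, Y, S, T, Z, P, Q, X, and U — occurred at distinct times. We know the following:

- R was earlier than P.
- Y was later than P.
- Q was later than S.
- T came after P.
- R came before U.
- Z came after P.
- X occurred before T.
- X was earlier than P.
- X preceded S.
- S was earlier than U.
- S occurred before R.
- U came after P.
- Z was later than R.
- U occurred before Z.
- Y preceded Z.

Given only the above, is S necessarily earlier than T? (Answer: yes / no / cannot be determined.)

Chain the constraints: S → R → P → T. Each link is directly stated, so S comes before T.

yes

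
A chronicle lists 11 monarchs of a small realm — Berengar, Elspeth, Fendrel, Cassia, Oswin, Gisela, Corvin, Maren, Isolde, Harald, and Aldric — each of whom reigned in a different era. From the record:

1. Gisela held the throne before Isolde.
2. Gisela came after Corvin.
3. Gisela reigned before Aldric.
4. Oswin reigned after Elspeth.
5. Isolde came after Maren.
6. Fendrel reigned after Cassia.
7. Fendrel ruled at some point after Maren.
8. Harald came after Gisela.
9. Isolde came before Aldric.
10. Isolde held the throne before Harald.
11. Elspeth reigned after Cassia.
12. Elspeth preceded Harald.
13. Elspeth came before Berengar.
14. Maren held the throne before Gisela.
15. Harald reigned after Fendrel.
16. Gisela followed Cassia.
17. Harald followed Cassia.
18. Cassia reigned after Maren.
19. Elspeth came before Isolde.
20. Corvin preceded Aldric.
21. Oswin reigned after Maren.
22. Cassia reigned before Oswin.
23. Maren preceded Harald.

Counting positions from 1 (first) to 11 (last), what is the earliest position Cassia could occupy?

2

Maren must come before Cassia — 1 forced predecessor.
Nothing else is forced ahead of Cassia, so their earliest slot is position 1 + 1 = 2.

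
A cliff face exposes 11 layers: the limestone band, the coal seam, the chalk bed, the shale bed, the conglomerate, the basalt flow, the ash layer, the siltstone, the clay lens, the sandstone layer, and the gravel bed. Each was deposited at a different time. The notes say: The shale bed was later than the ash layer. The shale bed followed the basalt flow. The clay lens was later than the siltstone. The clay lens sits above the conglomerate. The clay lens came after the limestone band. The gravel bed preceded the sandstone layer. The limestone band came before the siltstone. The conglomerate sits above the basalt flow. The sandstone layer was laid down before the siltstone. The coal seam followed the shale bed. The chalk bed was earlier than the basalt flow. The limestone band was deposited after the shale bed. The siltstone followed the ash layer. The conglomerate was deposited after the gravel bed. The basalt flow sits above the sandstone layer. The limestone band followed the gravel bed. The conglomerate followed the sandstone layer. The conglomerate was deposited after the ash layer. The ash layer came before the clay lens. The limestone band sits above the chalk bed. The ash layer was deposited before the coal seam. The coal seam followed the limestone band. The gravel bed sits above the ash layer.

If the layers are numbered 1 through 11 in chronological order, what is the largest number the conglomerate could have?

10

The conglomerate must come before the clay lens — 1 layer forced after it.
Everything else can be placed before the conglomerate in some valid order, so the conglomerate can sit as late as position 11 − 1 = 10.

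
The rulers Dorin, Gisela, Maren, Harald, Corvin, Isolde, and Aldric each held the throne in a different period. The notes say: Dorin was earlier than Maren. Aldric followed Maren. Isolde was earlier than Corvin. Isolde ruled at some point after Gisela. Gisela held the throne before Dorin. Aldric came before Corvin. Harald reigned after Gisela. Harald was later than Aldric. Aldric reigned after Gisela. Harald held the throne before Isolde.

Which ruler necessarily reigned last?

Every other ruler has a chain of constraints placing them before Corvin, so Corvin is last.

Corvin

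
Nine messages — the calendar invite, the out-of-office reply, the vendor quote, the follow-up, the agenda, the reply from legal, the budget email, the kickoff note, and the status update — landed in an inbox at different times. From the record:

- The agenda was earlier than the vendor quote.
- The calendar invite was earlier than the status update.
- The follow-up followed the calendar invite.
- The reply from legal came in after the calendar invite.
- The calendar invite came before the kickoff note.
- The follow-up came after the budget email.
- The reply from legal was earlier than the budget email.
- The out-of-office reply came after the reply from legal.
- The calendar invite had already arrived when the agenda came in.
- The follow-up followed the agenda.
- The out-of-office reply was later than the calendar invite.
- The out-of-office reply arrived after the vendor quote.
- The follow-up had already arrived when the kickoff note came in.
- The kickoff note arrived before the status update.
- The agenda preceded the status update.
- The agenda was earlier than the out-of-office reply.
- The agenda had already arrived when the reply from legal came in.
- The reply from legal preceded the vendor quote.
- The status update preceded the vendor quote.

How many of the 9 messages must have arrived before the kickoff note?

5

Directly stated before the kickoff note: the calendar invite and the follow-up.
The agenda reaches the kickoff note via the agenda → the follow-up → the kickoff note.
The budget email reaches the kickoff note via the budget email → the follow-up → the kickoff note.
The reply from legal reaches the kickoff note via the reply from legal → the budget email → the follow-up → the kickoff note.
No chain forces the out-of-office reply (or any of the others) ahead of the kickoff note.
That's the agenda, the budget email, the calendar invite, the follow-up, and the reply from legal — 5 in all.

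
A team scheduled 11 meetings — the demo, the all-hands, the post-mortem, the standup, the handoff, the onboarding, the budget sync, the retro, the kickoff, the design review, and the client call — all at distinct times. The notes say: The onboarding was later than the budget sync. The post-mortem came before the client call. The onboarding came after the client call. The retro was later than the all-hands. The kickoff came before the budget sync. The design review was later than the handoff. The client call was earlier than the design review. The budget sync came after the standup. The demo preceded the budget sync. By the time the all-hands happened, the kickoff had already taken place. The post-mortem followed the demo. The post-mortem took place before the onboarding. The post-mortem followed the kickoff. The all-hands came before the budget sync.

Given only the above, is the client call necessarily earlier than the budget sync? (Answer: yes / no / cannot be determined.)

cannot be determined

No chain of stated constraints runs from the client call to the budget sync, and none runs from the budget sync to the client call either.
So the relative order of the client call and the budget sync is not fixed by the given facts.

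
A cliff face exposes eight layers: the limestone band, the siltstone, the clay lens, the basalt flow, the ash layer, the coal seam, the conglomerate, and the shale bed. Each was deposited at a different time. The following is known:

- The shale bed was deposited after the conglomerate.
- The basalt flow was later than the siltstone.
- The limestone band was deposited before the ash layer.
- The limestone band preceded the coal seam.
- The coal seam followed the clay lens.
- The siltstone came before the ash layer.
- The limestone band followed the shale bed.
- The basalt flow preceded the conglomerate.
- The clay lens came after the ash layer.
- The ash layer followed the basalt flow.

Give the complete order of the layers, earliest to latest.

the siltstone, the basalt flow, the conglomerate, the shale bed, the limestone band, the ash layer, the clay lens, the coal seam

The constraints fix every adjacent pair, so only one ordering works:
the siltstone → the basalt flow → the conglomerate → the shale bed → the limestone band → the ash layer → the clay lens → the coal seam.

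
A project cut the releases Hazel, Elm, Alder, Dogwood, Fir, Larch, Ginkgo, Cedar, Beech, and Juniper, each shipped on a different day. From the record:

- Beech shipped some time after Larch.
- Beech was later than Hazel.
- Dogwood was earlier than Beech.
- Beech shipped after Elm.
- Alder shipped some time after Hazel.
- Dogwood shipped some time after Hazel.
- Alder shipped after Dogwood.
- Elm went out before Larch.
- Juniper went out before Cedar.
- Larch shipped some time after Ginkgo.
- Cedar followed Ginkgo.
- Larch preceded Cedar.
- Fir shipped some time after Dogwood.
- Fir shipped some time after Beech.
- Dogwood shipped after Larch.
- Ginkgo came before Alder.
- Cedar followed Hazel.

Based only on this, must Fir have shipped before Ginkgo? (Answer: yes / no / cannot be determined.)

Tracing the constraints gives Ginkgo → Larch → Beech → Fir, so Ginkgo must come before Fir.
That means Fir cannot be before Ginkgo.

no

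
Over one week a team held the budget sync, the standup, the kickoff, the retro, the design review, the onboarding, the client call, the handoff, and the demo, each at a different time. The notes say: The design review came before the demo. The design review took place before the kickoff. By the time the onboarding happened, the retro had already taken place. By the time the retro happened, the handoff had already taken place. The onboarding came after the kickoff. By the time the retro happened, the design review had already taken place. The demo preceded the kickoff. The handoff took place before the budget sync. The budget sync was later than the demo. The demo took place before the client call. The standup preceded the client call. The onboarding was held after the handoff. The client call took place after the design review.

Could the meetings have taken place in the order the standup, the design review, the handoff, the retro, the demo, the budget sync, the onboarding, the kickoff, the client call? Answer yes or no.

The constraints require the kickoff before the onboarding, but in the proposed sequence the onboarding appears ahead of the kickoff. That one violation is enough.

no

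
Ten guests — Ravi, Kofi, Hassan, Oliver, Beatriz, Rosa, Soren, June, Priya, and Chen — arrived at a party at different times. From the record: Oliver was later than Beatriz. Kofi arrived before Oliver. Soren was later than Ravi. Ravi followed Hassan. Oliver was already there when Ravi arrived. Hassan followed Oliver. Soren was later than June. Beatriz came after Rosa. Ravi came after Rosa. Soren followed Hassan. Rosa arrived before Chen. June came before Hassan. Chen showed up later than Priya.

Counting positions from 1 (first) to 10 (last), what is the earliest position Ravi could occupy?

7

Beatriz, Hassan, June, Kofi, Oliver, and Rosa must all come before Ravi — 6 forced predecessors.
Nothing else is forced ahead of Ravi, so their earliest slot is position 6 + 1 = 7.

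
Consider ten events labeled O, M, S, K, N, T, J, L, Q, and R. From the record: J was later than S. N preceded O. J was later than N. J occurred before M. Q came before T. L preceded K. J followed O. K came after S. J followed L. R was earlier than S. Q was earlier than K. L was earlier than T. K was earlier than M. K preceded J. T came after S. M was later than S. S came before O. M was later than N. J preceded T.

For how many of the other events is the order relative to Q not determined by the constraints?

5

Forced after Q: J, K, M, and T.
That leaves L, N, O, R, and S with no forced order relative to Q — 5.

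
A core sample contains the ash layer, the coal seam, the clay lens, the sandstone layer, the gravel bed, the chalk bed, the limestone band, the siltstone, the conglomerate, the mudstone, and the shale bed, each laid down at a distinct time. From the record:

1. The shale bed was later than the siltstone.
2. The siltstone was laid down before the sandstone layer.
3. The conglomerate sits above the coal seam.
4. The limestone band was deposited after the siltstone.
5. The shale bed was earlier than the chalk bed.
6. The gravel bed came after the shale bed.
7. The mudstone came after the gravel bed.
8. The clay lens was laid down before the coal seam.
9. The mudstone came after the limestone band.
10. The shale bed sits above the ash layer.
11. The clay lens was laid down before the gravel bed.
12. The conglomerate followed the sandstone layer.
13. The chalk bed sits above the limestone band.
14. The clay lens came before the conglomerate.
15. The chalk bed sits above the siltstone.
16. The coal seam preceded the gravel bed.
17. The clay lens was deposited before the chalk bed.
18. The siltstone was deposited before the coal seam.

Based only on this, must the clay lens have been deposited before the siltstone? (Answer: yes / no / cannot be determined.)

cannot be determined

No chain of stated constraints runs from the clay lens to the siltstone, and none runs from the siltstone to the clay lens either.
So the relative order of the clay lens and the siltstone is not fixed by the given facts.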